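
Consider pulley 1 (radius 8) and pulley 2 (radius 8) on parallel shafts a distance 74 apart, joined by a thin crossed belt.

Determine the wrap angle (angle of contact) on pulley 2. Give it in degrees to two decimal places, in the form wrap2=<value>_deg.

wrap2=204.97_deg

crossed belt: β = asin((r1+r2)/C) = asin(16/74) = 12.4869°
wrap1 = wrap2 = π + 2β = 204.9738°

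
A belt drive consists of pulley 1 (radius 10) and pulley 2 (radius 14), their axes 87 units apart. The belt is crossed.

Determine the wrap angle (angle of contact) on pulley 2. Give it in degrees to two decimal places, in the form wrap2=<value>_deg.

wrap2=212.03_deg

crossed belt: β = asin((r1+r2)/C) = asin(24/87) = 16.0134°
wrap1 = wrap2 = π + 2β = 212.0268°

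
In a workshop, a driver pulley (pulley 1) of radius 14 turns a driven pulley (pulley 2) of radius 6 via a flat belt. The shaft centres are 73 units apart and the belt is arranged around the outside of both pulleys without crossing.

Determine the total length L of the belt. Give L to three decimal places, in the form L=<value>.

L=209.709

open belt: β = asin((r2−r1)/C) = asin(-8/73) = -6.2916°
wrap1 = π − 2β = 192.5833°
wrap2 = π + 2β = 167.4167°
tangent length = C·cosβ = 72.5603
L = r1·wrap1 + r2·wrap2 + 2·C·cosβ = 14·3.3612 + 6·2.9220 + 2·72.5603 = 209.7094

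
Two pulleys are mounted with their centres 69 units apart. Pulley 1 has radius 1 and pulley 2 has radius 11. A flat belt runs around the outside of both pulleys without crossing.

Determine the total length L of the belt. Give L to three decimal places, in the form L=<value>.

open belt: β = asin((r2−r1)/C) = asin(10/69) = 8.3331°
wrap1 = π − 2β = 163.3338°
wrap2 = π + 2β = 196.6662°
tangent length = C·cosβ = 68.2715
L = r1·wrap1 + r2·wrap2 + 2·C·cosβ = 1·2.8507 + 11·3.4325 + 2·68.2715 = 177.1509

L=177.151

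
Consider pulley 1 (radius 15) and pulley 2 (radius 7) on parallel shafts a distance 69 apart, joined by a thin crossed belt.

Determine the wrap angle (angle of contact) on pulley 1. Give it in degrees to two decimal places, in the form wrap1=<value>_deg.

wrap1=217.19_deg

crossed belt: β = asin((r1+r2)/C) = asin(22/69) = 18.5928°
wrap1 = wrap2 = π + 2β = 217.1856°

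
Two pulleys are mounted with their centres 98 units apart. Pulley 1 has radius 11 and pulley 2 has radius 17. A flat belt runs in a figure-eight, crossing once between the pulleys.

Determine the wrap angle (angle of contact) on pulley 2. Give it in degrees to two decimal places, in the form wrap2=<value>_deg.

wrap2=213.20_deg

crossed belt: β = asin((r1+r2)/C) = asin(28/98) = 16.6015°
wrap1 = wrap2 = π + 2β = 213.2031°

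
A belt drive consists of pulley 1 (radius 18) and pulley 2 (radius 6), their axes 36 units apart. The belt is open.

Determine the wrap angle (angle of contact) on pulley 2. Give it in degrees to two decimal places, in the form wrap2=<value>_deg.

open belt: β = asin((r2−r1)/C) = asin(-12/36) = -19.4712°
wrap1 = π − 2β = 218.9424°
wrap2 = π + 2β = 141.0576°

wrap2=141.06_deg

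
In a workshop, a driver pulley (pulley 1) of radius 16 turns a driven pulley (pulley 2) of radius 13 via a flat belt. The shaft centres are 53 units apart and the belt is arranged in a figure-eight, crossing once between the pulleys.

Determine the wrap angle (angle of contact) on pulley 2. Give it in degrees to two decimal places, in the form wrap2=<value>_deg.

crossed belt: β = asin((r1+r2)/C) = asin(29/53) = 33.1731°
wrap1 = wrap2 = π + 2β = 246.3461°

wrap2=246.35_deg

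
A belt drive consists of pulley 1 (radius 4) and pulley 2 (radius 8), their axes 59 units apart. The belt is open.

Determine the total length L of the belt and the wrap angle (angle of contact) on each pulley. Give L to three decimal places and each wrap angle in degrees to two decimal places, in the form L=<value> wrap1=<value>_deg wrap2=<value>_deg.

open belt: β = asin((r2−r1)/C) = asin(4/59) = 3.8874°
wrap1 = π − 2β = 172.2251°
wrap2 = π + 2β = 187.7749°
tangent length = C·cosβ = 58.8643
L = r1·wrap1 + r2·wrap2 + 2·C·cosβ = 4·3.0059 + 8·3.2773 + 2·58.8643 = 155.9704

L=155.970 wrap1=172.23_deg wrap2=187.77_deg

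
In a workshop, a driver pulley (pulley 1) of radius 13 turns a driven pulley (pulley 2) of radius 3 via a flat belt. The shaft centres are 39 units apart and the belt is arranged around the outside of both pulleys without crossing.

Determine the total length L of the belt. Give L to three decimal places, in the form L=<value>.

L=130.844

open belt: β = asin((r2−r1)/C) = asin(-10/39) = -14.8572°
wrap1 = π − 2β = 209.7143°
wrap2 = π + 2β = 150.2857°
tangent length = C·cosβ = 37.6962
L = r1·wrap1 + r2·wrap2 + 2·C·cosβ = 13·3.6602 + 3·2.6230 + 2·37.6962 = 130.8439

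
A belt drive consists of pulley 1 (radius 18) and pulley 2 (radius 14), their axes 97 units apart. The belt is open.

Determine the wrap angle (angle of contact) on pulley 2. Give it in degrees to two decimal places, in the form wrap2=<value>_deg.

open belt: β = asin((r2−r1)/C) = asin(-4/97) = -2.3634°
wrap1 = π − 2β = 184.7268°
wrap2 = π + 2β = 175.2732°

wrap2=175.27_deg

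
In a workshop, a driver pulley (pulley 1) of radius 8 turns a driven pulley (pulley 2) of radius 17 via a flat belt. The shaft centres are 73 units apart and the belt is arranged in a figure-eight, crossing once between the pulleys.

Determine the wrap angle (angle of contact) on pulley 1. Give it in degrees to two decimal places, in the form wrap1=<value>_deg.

crossed belt: β = asin((r1+r2)/C) = asin(25/73) = 20.0272°
wrap1 = wrap2 = π + 2β = 220.0543°

wrap1=220.05_deg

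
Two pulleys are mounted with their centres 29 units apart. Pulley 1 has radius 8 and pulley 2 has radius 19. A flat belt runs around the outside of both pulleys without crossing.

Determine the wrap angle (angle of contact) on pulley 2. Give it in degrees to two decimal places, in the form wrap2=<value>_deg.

wrap2=224.58_deg

open belt: β = asin((r2−r1)/C) = asin(11/29) = 22.2910°
wrap1 = π − 2β = 135.4181°
wrap2 = π + 2β = 224.5819°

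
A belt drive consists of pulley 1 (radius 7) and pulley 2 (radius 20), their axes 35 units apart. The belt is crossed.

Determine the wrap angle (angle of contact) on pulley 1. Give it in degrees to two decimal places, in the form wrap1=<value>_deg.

wrap1=280.96_deg

crossed belt: β = asin((r1+r2)/C) = asin(27/35) = 50.4823°
wrap1 = wrap2 = π + 2β = 280.9647°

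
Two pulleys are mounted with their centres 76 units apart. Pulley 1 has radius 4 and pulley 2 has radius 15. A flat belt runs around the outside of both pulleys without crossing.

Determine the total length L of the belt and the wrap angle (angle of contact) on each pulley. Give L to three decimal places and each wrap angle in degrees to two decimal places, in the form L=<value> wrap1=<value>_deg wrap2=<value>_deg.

L=213.285 wrap1=163.36_deg wrap2=196.64_deg

open belt: β = asin((r2−r1)/C) = asin(11/76) = 8.3220°
wrap1 = π − 2β = 163.3559°
wrap2 = π + 2β = 196.6441°
tangent length = C·cosβ = 75.1997
L = r1·wrap1 + r2·wrap2 + 2·C·cosβ = 4·2.8511 + 15·3.4321 + 2·75.1997 = 213.2852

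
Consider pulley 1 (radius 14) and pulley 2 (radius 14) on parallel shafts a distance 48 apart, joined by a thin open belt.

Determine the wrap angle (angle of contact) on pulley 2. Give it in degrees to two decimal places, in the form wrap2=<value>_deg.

wrap2=180.00_deg

open belt: β = asin((r2−r1)/C) = asin(0/48) = 0.0000°
wrap1 = π − 2β = 180.0000°
wrap2 = π + 2β = 180.0000°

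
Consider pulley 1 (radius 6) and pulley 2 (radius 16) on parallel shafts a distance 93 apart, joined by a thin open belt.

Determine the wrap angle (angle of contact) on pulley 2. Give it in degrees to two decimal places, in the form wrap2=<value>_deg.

open belt: β = asin((r2−r1)/C) = asin(10/93) = 6.1728°
wrap1 = π − 2β = 167.6545°
wrap2 = π + 2β = 192.3455°

wrap2=192.35_deg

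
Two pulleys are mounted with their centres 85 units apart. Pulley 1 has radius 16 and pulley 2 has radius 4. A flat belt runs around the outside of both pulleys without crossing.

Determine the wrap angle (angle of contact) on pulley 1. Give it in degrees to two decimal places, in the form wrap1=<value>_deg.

open belt: β = asin((r2−r1)/C) = asin(-12/85) = -8.1159°
wrap1 = π − 2β = 196.2319°
wrap2 = π + 2β = 163.7681°

wrap1=196.23_deg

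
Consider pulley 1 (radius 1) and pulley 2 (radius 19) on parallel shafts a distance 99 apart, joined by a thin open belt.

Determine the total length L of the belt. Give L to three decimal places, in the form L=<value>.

L=264.114

open belt: β = asin((r2−r1)/C) = asin(18/99) = 10.4757°
wrap1 = π − 2β = 159.0486°
wrap2 = π + 2β = 200.9514°
tangent length = C·cosβ = 97.3499
L = r1·wrap1 + r2·wrap2 + 2·C·cosβ = 1·2.7759 + 19·3.5073 + 2·97.3499 = 264.1137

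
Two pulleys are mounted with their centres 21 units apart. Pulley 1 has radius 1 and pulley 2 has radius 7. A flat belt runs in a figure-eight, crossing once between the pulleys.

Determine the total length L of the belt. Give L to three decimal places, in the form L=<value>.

crossed belt: β = asin((r1+r2)/C) = asin(8/21) = 22.3927°
wrap1 = wrap2 = π + 2β = 224.7854°
tangent length = C·cosβ = 19.4165
L = (r1+r2)·wrap + 2·C·cosβ = 8·3.9232 + 2·19.4165 = 70.2189

L=70.219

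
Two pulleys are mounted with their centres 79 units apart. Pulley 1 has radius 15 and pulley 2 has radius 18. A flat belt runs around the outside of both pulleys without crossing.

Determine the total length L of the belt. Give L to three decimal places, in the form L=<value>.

L=261.786

open belt: β = asin((r2−r1)/C) = asin(3/79) = 2.1763°
wrap1 = π − 2β = 175.6474°
wrap2 = π + 2β = 184.3526°
tangent length = C·cosβ = 78.9430
L = r1·wrap1 + r2·wrap2 + 2·C·cosβ = 15·3.0656 + 18·3.2176 + 2·78.9430 = 261.7865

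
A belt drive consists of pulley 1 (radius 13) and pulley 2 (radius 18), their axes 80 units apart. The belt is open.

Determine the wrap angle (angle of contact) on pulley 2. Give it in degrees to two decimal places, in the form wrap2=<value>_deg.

open belt: β = asin((r2−r1)/C) = asin(5/80) = 3.5833°
wrap1 = π − 2β = 172.8334°
wrap2 = π + 2β = 187.1666°

wrap2=187.17_deg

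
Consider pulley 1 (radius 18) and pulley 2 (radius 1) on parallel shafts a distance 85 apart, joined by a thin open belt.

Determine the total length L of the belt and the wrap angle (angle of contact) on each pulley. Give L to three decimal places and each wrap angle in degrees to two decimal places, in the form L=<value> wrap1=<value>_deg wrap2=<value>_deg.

open belt: β = asin((r2−r1)/C) = asin(-17/85) = -11.5370°
wrap1 = π − 2β = 203.0739°
wrap2 = π + 2β = 156.9261°
tangent length = C·cosβ = 83.2827
L = r1·wrap1 + r2·wrap2 + 2·C·cosβ = 18·3.5443 + 1·2.7389 + 2·83.2827 = 233.1017

L=233.102 wrap1=203.07_deg wrap2=156.93_deg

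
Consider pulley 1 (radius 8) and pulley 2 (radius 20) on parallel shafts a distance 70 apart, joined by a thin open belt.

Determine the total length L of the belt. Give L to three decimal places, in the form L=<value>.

open belt: β = asin((r2−r1)/C) = asin(12/70) = 9.8709°
wrap1 = π − 2β = 160.2582°
wrap2 = π + 2β = 199.7418°
tangent length = C·cosβ = 68.9638
L = r1·wrap1 + r2·wrap2 + 2·C·cosβ = 8·2.7970 + 20·3.4862 + 2·68.9638 = 230.0268

L=230.027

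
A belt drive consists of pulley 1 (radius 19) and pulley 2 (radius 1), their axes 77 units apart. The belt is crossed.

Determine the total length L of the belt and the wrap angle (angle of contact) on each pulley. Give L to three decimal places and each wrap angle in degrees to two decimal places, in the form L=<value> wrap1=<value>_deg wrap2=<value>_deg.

crossed belt: β = asin((r1+r2)/C) = asin(20/77) = 15.0547°
wrap1 = wrap2 = π + 2β = 210.1093°
tangent length = C·cosβ = 74.3572
L = (r1+r2)·wrap + 2·C·cosβ = 20·3.6671 + 2·74.3572 = 222.0565

L=222.056 wrap1=210.11_deg wrap2=210.11_deg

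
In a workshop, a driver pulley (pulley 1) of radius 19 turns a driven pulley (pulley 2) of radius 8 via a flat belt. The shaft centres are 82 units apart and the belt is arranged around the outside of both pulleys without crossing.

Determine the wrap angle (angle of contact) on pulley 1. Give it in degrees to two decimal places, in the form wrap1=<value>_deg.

open belt: β = asin((r2−r1)/C) = asin(-11/82) = -7.7093°
wrap1 = π − 2β = 195.4185°
wrap2 = π + 2β = 164.5815°

wrap1=195.42_deg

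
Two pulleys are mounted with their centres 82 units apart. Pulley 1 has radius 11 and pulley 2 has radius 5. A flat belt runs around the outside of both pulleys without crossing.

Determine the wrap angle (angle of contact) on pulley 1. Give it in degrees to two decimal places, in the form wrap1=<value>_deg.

wrap1=188.39_deg

open belt: β = asin((r2−r1)/C) = asin(-6/82) = -4.1961°
wrap1 = π − 2β = 188.3922°
wrap2 = π + 2β = 171.6078°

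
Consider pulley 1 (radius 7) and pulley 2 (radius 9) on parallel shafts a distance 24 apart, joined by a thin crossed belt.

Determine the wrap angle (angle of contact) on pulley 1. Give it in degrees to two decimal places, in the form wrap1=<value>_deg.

wrap1=263.62_deg

crossed belt: β = asin((r1+r2)/C) = asin(16/24) = 41.8103°
wrap1 = wrap2 = π + 2β = 263.6206°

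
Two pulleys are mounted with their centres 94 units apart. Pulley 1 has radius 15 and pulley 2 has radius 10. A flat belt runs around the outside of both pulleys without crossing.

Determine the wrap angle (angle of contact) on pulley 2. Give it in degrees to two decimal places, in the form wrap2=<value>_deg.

open belt: β = asin((r2−r1)/C) = asin(-5/94) = -3.0491°
wrap1 = π − 2β = 186.0982°
wrap2 = π + 2β = 173.9018°

wrap2=173.90_deg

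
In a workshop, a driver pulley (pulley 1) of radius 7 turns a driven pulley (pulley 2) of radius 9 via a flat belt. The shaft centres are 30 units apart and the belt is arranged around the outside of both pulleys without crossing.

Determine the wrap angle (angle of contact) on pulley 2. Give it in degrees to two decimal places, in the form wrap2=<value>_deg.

open belt: β = asin((r2−r1)/C) = asin(2/30) = 3.8226°
wrap1 = π − 2β = 172.3549°
wrap2 = π + 2β = 187.6451°

wrap2=187.65_deg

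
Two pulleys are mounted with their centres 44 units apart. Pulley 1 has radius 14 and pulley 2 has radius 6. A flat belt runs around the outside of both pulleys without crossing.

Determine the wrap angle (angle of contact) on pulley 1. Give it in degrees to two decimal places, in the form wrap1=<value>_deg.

open belt: β = asin((r2−r1)/C) = asin(-8/44) = -10.4757°
wrap1 = π − 2β = 200.9514°
wrap2 = π + 2β = 159.0486°

wrap1=200.95_deg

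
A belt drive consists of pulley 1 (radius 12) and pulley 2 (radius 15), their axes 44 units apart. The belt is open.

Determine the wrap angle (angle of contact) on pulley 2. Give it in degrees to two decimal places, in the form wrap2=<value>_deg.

open belt: β = asin((r2−r1)/C) = asin(3/44) = 3.9096°
wrap1 = π − 2β = 172.1809°
wrap2 = π + 2β = 187.8191°

wrap2=187.82_deg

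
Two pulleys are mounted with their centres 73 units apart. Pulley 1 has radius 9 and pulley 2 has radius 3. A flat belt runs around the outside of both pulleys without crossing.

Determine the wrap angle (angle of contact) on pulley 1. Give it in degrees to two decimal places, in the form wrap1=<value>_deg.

wrap1=189.43_deg

open belt: β = asin((r2−r1)/C) = asin(-6/73) = -4.7146°
wrap1 = π − 2β = 189.4291°
wrap2 = π + 2β = 170.5709°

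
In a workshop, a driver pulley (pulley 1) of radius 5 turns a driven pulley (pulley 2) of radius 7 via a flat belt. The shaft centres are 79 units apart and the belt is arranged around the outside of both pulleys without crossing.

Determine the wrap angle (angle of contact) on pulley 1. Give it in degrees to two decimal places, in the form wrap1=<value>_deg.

open belt: β = asin((r2−r1)/C) = asin(2/79) = 1.4507°
wrap1 = π − 2β = 177.0986°
wrap2 = π + 2β = 182.9014°

wrap1=177.10_deg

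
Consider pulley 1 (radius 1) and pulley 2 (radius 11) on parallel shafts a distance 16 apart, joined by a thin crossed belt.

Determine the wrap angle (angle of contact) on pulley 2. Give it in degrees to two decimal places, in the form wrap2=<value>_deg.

wrap2=277.18_deg

crossed belt: β = asin((r1+r2)/C) = asin(12/16) = 48.5904°
wrap1 = wrap2 = π + 2β = 277.1808°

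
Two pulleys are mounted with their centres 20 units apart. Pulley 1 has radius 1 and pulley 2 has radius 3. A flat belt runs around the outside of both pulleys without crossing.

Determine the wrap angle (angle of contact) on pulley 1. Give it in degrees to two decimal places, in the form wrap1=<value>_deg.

wrap1=168.52_deg

open belt: β = asin((r2−r1)/C) = asin(2/20) = 5.7392°
wrap1 = π − 2β = 168.5217°
wrap2 = π + 2β = 191.4783°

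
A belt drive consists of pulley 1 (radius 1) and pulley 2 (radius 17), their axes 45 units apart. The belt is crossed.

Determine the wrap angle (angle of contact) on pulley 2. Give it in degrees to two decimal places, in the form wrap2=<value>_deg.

crossed belt: β = asin((r1+r2)/C) = asin(18/45) = 23.5782°
wrap1 = wrap2 = π + 2β = 227.1564°

wrap2=227.16_deg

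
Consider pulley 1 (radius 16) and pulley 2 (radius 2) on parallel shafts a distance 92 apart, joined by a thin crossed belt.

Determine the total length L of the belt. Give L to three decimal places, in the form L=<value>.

crossed belt: β = asin((r1+r2)/C) = asin(18/92) = 11.2828°
wrap1 = wrap2 = π + 2β = 202.5656°
tangent length = C·cosβ = 90.2219
L = (r1+r2)·wrap + 2·C·cosβ = 18·3.5354 + 2·90.2219 = 244.0818

L=244.082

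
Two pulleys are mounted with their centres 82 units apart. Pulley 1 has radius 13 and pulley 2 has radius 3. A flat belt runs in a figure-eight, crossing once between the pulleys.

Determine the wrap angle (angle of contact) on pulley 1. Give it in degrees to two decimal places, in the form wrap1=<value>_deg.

crossed belt: β = asin((r1+r2)/C) = asin(16/82) = 11.2518°
wrap1 = wrap2 = π + 2β = 202.5037°

wrap1=202.50_deg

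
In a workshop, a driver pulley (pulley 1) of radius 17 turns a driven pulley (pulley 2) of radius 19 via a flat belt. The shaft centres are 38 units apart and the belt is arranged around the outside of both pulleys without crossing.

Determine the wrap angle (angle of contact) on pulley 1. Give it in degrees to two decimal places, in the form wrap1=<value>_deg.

wrap1=173.97_deg

open belt: β = asin((r2−r1)/C) = asin(2/38) = 3.0170°
wrap1 = π − 2β = 173.9661°
wrap2 = π + 2β = 186.0339°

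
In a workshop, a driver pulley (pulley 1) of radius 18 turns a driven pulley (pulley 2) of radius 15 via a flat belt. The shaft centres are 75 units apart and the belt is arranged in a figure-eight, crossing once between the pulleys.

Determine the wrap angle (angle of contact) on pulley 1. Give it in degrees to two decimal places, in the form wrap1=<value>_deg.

crossed belt: β = asin((r1+r2)/C) = asin(33/75) = 26.1039°
wrap1 = wrap2 = π + 2β = 232.2078°

wrap1=232.21_deg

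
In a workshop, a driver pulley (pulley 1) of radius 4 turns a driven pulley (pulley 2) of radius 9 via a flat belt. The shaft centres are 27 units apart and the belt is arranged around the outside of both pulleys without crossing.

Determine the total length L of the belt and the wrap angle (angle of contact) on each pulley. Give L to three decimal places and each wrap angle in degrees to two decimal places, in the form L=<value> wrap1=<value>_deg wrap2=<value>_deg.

open belt: β = asin((r2−r1)/C) = asin(5/27) = 10.6719°
wrap1 = π − 2β = 158.6561°
wrap2 = π + 2β = 201.3439°
tangent length = C·cosβ = 26.5330
L = r1·wrap1 + r2·wrap2 + 2·C·cosβ = 4·2.7691 + 9·3.5141 + 2·26.5330 = 95.7693

L=95.769 wrap1=158.66_deg wrap2=201.34_deg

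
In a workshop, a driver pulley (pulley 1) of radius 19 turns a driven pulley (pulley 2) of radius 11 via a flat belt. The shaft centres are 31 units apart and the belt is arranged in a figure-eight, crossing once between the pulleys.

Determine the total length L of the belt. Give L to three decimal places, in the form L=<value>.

crossed belt: β = asin((r1+r2)/C) = asin(30/31) = 75.4074°
wrap1 = wrap2 = π + 2β = 330.8149°
tangent length = C·cosβ = 7.8102
L = (r1+r2)·wrap + 2·C·cosβ = 30·5.7738 + 2·7.8102 = 188.8348

L=188.835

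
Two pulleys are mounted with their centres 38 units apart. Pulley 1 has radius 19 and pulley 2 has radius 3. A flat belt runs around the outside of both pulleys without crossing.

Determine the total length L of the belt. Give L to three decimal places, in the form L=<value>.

open belt: β = asin((r2−r1)/C) = asin(-16/38) = -24.9011°
wrap1 = π − 2β = 229.8021°
wrap2 = π + 2β = 130.1979°
tangent length = C·cosβ = 34.4674
L = r1·wrap1 + r2·wrap2 + 2·C·cosβ = 19·4.0108 + 3·2.2724 + 2·34.4674 = 151.9572

L=151.957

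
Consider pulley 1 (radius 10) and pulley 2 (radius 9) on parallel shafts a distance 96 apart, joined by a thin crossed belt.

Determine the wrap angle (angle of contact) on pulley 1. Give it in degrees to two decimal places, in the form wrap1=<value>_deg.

wrap1=202.83_deg

crossed belt: β = asin((r1+r2)/C) = asin(19/96) = 11.4152°
wrap1 = wrap2 = π + 2β = 202.8303°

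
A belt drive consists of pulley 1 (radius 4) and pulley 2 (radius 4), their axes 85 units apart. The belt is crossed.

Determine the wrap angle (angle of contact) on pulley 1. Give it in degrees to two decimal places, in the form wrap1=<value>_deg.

wrap1=190.80_deg

crossed belt: β = asin((r1+r2)/C) = asin(8/85) = 5.4005°
wrap1 = wrap2 = π + 2β = 190.8011°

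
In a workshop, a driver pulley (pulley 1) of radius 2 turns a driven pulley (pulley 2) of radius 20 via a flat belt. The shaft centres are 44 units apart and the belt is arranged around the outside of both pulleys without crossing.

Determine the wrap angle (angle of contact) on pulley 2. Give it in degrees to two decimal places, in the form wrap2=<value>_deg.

open belt: β = asin((r2−r1)/C) = asin(18/44) = 24.1477°
wrap1 = π − 2β = 131.7045°
wrap2 = π + 2β = 228.2955°

wrap2=228.30_deg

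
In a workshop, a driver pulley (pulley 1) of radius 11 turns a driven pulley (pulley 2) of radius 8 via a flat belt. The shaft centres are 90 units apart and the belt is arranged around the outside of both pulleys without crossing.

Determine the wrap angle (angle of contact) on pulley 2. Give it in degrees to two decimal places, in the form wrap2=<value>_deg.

open belt: β = asin((r2−r1)/C) = asin(-3/90) = -1.9102°
wrap1 = π − 2β = 183.8204°
wrap2 = π + 2β = 176.1796°

wrap2=176.18_deg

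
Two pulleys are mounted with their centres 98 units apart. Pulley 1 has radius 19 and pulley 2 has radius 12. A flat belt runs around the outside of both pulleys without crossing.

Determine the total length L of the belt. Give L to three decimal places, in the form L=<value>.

L=293.890

open belt: β = asin((r2−r1)/C) = asin(-7/98) = -4.0960°
wrap1 = π − 2β = 188.1921°
wrap2 = π + 2β = 171.8079°
tangent length = C·cosβ = 97.7497
L = r1·wrap1 + r2·wrap2 + 2·C·cosβ = 19·3.2846 + 12·2.9986 + 2·97.7497 = 293.8896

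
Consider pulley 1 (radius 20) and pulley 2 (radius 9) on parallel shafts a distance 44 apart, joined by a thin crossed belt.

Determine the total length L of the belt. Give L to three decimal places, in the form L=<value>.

crossed belt: β = asin((r1+r2)/C) = asin(29/44) = 41.2306°
wrap1 = wrap2 = π + 2β = 262.4612°
tangent length = C·cosβ = 33.0908
L = (r1+r2)·wrap + 2·C·cosβ = 29·4.5808 + 2·33.0908 = 199.0251

L=199.025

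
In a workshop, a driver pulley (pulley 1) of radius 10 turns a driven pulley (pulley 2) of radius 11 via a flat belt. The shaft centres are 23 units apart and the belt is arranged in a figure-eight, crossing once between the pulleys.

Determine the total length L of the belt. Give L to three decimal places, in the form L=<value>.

crossed belt: β = asin((r1+r2)/C) = asin(21/23) = 65.9294°
wrap1 = wrap2 = π + 2β = 311.8588°
tangent length = C·cosβ = 9.3808
L = (r1+r2)·wrap + 2·C·cosβ = 21·5.4430 + 2·9.3808 = 133.0639

L=133.064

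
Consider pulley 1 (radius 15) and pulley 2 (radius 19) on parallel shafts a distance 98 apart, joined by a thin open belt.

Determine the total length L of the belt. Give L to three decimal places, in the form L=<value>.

L=302.977

open belt: β = asin((r2−r1)/C) = asin(4/98) = 2.3393°
wrap1 = π − 2β = 175.3215°
wrap2 = π + 2β = 184.6785°
tangent length = C·cosβ = 97.9183
L = r1·wrap1 + r2·wrap2 + 2·C·cosβ = 15·3.0599 + 19·3.2232 + 2·97.9183 = 302.9774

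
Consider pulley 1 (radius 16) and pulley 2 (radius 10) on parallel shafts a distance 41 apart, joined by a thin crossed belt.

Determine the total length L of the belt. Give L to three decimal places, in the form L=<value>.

crossed belt: β = asin((r1+r2)/C) = asin(26/41) = 39.3567°
wrap1 = wrap2 = π + 2β = 258.7134°
tangent length = C·cosβ = 31.7017
L = (r1+r2)·wrap + 2·C·cosβ = 26·4.5154 + 2·31.7017 = 180.8039

L=180.804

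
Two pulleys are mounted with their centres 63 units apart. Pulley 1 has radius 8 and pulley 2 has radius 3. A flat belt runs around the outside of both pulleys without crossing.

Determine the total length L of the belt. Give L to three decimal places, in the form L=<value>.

open belt: β = asin((r2−r1)/C) = asin(-5/63) = -4.5521°
wrap1 = π − 2β = 189.1041°
wrap2 = π + 2β = 170.8959°
tangent length = C·cosβ = 62.8013
L = r1·wrap1 + r2·wrap2 + 2·C·cosβ = 8·3.3005 + 3·2.9827 + 2·62.8013 = 160.9546

L=160.955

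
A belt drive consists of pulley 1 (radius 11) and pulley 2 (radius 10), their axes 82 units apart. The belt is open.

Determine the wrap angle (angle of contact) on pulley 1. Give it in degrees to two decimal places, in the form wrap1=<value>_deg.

wrap1=181.40_deg

open belt: β = asin((r2−r1)/C) = asin(-1/82) = -0.6987°
wrap1 = π − 2β = 181.3975°
wrap2 = π + 2β = 178.6025°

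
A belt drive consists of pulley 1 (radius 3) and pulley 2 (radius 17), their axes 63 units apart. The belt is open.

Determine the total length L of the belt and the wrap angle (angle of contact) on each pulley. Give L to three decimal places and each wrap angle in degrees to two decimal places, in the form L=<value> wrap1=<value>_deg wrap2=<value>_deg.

open belt: β = asin((r2−r1)/C) = asin(14/63) = 12.8396°
wrap1 = π − 2β = 154.3208°
wrap2 = π + 2β = 205.6792°
tangent length = C·cosβ = 61.4248
L = r1·wrap1 + r2·wrap2 + 2·C·cosβ = 3·2.6934 + 17·3.5898 + 2·61.4248 = 191.9560

L=191.956 wrap1=154.32_deg wrap2=205.68_deg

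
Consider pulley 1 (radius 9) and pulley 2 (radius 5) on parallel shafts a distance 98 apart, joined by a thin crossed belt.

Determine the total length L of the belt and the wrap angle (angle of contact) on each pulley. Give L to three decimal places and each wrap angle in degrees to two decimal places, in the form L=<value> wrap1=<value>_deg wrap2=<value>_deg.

L=241.986 wrap1=196.43_deg wrap2=196.43_deg

crossed belt: β = asin((r1+r2)/C) = asin(14/98) = 8.2132°
wrap1 = wrap2 = π + 2β = 196.4264°
tangent length = C·cosβ = 96.9948
L = (r1+r2)·wrap + 2·C·cosβ = 14·3.4283 + 2·96.9948 = 241.9857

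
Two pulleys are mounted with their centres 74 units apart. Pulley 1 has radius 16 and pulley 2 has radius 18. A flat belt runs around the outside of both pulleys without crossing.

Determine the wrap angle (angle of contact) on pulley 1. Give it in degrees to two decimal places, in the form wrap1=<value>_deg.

wrap1=176.90_deg

open belt: β = asin((r2−r1)/C) = asin(2/74) = 1.5487°
wrap1 = π − 2β = 176.9026°
wrap2 = π + 2β = 183.0974°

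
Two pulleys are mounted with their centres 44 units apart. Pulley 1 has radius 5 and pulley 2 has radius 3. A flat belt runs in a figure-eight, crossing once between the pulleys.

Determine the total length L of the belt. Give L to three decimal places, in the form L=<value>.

crossed belt: β = asin((r1+r2)/C) = asin(8/44) = 10.4757°
wrap1 = wrap2 = π + 2β = 200.9514°
tangent length = C·cosβ = 43.2666
L = (r1+r2)·wrap + 2·C·cosβ = 8·3.5073 + 2·43.2666 = 114.5913

L=114.591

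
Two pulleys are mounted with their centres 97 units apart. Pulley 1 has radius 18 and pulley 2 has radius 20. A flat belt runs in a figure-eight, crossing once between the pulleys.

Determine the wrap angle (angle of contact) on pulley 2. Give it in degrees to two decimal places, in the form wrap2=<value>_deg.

wrap2=226.13_deg

crossed belt: β = asin((r1+r2)/C) = asin(38/97) = 23.0636°
wrap1 = wrap2 = π + 2β = 226.1272°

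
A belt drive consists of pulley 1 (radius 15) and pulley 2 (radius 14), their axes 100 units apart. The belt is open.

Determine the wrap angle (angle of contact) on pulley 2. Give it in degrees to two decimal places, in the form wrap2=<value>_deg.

wrap2=178.85_deg

open belt: β = asin((r2−r1)/C) = asin(-1/100) = -0.5730°
wrap1 = π − 2β = 181.1459°
wrap2 = π + 2β = 178.8541°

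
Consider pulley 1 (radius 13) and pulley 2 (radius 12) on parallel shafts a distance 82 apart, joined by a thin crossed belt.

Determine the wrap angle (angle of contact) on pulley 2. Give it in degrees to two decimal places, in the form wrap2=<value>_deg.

wrap2=215.50_deg

crossed belt: β = asin((r1+r2)/C) = asin(25/82) = 17.7508°
wrap1 = wrap2 = π + 2β = 215.5017°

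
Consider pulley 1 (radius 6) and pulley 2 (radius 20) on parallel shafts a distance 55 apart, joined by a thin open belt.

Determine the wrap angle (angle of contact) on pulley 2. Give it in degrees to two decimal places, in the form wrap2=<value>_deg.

wrap2=209.49_deg

open belt: β = asin((r2−r1)/C) = asin(14/55) = 14.7467°
wrap1 = π − 2β = 150.5067°
wrap2 = π + 2β = 209.4933°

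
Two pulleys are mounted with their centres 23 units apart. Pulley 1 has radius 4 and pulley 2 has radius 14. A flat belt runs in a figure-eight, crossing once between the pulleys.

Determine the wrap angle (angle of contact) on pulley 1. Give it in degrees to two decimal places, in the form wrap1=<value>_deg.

wrap1=283.00_deg

crossed belt: β = asin((r1+r2)/C) = asin(18/23) = 51.5000°
wrap1 = wrap2 = π + 2β = 283.0001°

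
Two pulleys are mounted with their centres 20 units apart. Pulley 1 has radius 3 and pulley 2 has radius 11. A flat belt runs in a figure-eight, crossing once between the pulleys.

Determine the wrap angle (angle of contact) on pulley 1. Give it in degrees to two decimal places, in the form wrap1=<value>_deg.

crossed belt: β = asin((r1+r2)/C) = asin(14/20) = 44.4270°
wrap1 = wrap2 = π + 2β = 268.8540°

wrap1=268.85_deg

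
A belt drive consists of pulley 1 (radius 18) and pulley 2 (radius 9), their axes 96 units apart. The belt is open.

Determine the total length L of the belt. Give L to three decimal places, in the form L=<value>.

open belt: β = asin((r2−r1)/C) = asin(-9/96) = -5.3794°
wrap1 = π − 2β = 190.7588°
wrap2 = π + 2β = 169.2412°
tangent length = C·cosβ = 95.5772
L = r1·wrap1 + r2·wrap2 + 2·C·cosβ = 18·3.3294 + 9·2.9538 + 2·95.5772 = 277.6674

L=277.667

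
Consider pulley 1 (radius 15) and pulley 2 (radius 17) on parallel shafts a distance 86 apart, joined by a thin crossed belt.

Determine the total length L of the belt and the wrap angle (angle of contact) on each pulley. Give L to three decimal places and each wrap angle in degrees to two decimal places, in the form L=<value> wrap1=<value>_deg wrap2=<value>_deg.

L=284.581 wrap1=223.69_deg wrap2=223.69_deg

crossed belt: β = asin((r1+r2)/C) = asin(32/86) = 21.8448°
wrap1 = wrap2 = π + 2β = 223.6895°
tangent length = C·cosβ = 79.8248
L = (r1+r2)·wrap + 2·C·cosβ = 32·3.9041 + 2·79.8248 = 284.5814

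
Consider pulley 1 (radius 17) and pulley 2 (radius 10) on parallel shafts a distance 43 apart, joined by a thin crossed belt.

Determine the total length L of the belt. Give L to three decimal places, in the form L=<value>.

crossed belt: β = asin((r1+r2)/C) = asin(27/43) = 38.8959°
wrap1 = wrap2 = π + 2β = 257.7917°
tangent length = C·cosβ = 33.4664
L = (r1+r2)·wrap + 2·C·cosβ = 27·4.4993 + 2·33.4664 = 188.4143

L=188.414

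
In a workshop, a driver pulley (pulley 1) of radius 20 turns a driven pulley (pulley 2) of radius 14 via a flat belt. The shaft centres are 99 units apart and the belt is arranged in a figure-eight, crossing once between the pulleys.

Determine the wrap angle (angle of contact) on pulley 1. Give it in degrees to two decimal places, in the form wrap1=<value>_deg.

crossed belt: β = asin((r1+r2)/C) = asin(34/99) = 20.0863°
wrap1 = wrap2 = π + 2β = 220.1725°

wrap1=220.17_deg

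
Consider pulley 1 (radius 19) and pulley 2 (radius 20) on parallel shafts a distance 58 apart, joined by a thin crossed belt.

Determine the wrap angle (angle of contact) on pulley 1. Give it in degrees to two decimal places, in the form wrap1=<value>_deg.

wrap1=264.51_deg

crossed belt: β = asin((r1+r2)/C) = asin(39/58) = 42.2536°
wrap1 = wrap2 = π + 2β = 264.5073°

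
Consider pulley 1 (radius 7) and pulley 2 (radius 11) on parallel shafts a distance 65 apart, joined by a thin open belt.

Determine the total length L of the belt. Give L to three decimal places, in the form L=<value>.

L=186.795

open belt: β = asin((r2−r1)/C) = asin(4/65) = 3.5281°
wrap1 = π − 2β = 172.9438°
wrap2 = π + 2β = 187.0562°
tangent length = C·cosβ = 64.8768
L = r1·wrap1 + r2·wrap2 + 2·C·cosβ = 7·3.0184 + 11·3.2647 + 2·64.8768 = 186.7949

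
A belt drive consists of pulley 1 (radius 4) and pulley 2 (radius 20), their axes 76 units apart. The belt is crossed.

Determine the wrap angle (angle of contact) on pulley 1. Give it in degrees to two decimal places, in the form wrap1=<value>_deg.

crossed belt: β = asin((r1+r2)/C) = asin(24/76) = 18.4085°
wrap1 = wrap2 = π + 2β = 216.8170°

wrap1=216.82_deg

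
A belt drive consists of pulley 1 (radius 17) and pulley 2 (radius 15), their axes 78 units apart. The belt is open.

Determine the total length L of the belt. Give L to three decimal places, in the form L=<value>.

L=256.582

open belt: β = asin((r2−r1)/C) = asin(-2/78) = -1.4693°
wrap1 = π − 2β = 182.9386°
wrap2 = π + 2β = 177.0614°
tangent length = C·cosβ = 77.9744
L = r1·wrap1 + r2·wrap2 + 2·C·cosβ = 17·3.1929 + 15·3.0903 + 2·77.9744 = 256.5822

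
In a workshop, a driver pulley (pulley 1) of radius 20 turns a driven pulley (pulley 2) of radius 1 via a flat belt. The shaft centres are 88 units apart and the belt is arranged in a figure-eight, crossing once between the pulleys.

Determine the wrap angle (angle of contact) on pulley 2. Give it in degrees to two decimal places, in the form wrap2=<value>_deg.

crossed belt: β = asin((r1+r2)/C) = asin(21/88) = 13.8061°
wrap1 = wrap2 = π + 2β = 207.6121°

wrap2=207.61_deg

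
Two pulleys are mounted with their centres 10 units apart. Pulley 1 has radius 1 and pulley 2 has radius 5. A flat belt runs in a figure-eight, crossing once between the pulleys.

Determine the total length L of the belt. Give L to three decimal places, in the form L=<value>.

crossed belt: β = asin((r1+r2)/C) = asin(6/10) = 36.8699°
wrap1 = wrap2 = π + 2β = 253.7398°
tangent length = C·cosβ = 8.0000
L = (r1+r2)·wrap + 2·C·cosβ = 6·4.4286 + 2·8.0000 = 42.5716

L=42.572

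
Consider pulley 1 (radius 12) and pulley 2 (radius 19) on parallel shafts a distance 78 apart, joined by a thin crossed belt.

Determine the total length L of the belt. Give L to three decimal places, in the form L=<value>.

L=265.880

crossed belt: β = asin((r1+r2)/C) = asin(31/78) = 23.4180°
wrap1 = wrap2 = π + 2β = 226.8360°
tangent length = C·cosβ = 71.5751
L = (r1+r2)·wrap + 2·C·cosβ = 31·3.9590 + 2·71.5751 = 265.8803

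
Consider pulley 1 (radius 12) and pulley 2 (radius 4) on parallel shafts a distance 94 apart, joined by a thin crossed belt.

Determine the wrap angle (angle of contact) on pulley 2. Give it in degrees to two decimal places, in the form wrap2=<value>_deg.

wrap2=199.60_deg

crossed belt: β = asin((r1+r2)/C) = asin(16/94) = 9.8002°
wrap1 = wrap2 = π + 2β = 199.6004°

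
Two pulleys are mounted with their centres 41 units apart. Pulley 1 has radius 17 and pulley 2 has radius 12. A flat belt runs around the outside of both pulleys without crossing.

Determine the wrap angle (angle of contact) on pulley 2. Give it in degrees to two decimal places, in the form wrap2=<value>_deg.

wrap2=165.99_deg

open belt: β = asin((r2−r1)/C) = asin(-5/41) = -7.0047°
wrap1 = π − 2β = 194.0095°
wrap2 = π + 2β = 165.9905°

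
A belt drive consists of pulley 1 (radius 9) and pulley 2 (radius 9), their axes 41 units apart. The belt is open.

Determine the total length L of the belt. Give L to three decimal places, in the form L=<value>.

open belt: β = asin((r2−r1)/C) = asin(0/41) = 0.0000°
wrap1 = π − 2β = 180.0000°
wrap2 = π + 2β = 180.0000°
tangent length = C·cosβ = 41.0000
L = r1·wrap1 + r2·wrap2 + 2·C·cosβ = 9·3.1416 + 9·3.1416 + 2·41.0000 = 138.5487

L=138.549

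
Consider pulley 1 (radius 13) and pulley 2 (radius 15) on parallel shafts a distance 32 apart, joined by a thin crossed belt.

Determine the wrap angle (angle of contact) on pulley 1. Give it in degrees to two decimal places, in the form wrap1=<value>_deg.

crossed belt: β = asin((r1+r2)/C) = asin(28/32) = 61.0450°
wrap1 = wrap2 = π + 2β = 302.0900°

wrap1=302.09_deg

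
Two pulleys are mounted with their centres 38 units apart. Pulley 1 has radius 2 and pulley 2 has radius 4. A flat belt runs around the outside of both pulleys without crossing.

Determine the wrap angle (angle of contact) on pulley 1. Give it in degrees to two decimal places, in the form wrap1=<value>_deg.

open belt: β = asin((r2−r1)/C) = asin(2/38) = 3.0170°
wrap1 = π − 2β = 173.9661°
wrap2 = π + 2β = 186.0339°

wrap1=173.97_deg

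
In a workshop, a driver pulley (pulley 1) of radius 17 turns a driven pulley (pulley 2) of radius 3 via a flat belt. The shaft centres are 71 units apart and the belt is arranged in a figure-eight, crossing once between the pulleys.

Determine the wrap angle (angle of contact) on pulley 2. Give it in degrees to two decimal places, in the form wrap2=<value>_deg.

wrap2=212.72_deg

crossed belt: β = asin((r1+r2)/C) = asin(20/71) = 16.3611°
wrap1 = wrap2 = π + 2β = 212.7222°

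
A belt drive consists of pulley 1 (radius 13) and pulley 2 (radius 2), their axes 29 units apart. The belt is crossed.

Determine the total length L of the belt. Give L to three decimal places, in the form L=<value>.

crossed belt: β = asin((r1+r2)/C) = asin(15/29) = 31.1474°
wrap1 = wrap2 = π + 2β = 242.2948°
tangent length = C·cosβ = 24.8193
L = (r1+r2)·wrap + 2·C·cosβ = 15·4.2288 + 2·24.8193 = 113.0713

L=113.071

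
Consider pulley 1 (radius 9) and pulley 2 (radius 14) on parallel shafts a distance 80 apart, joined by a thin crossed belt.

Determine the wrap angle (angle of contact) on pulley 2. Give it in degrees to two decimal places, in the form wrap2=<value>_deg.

wrap2=213.42_deg

crossed belt: β = asin((r1+r2)/C) = asin(23/80) = 16.7083°
wrap1 = wrap2 = π + 2β = 213.4167°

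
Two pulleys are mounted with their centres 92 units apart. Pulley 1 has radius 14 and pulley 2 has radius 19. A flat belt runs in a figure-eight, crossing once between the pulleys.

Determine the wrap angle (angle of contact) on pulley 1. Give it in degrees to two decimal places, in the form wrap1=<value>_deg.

wrap1=222.04_deg

crossed belt: β = asin((r1+r2)/C) = asin(33/92) = 21.0201°
wrap1 = wrap2 = π + 2β = 222.0402°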